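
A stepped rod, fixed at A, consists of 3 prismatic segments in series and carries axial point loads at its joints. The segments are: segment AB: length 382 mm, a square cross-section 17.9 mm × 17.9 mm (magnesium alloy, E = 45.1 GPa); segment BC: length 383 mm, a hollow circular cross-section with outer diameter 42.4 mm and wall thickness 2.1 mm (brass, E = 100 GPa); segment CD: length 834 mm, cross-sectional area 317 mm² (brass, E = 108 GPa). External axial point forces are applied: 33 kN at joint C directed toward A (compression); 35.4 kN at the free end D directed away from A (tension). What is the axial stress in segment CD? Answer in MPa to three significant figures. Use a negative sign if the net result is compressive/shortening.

Internal axial forces (sectioning from the free end, tension +): N_CD = 35.4 kN, N_BC = 2.4 kN, N_AB = 2.4 kN.
σ_CD = N_CD/A_CD = 35400/317 = 111.7 MPa.

112 MPa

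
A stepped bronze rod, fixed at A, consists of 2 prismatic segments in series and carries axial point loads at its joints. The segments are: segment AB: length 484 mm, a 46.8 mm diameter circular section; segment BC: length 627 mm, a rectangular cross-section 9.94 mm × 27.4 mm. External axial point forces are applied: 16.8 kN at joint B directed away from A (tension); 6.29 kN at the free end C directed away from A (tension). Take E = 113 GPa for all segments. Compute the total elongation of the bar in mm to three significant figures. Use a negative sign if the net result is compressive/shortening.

0.186 mm

Internal axial forces (sectioning from the free end, tension +): N_BC = 6.29 kN, N_AB = 23.09 kN.
A_AB = 1720 mm².
A_BC = 272.4 mm².
δ_AB = 23090·484/(1720·113000) = 0.05749 mm
δ_BC = 6290·627/(272.4·113000) = 0.1281 mm
δ = Σδ_i = 0.1856 mm.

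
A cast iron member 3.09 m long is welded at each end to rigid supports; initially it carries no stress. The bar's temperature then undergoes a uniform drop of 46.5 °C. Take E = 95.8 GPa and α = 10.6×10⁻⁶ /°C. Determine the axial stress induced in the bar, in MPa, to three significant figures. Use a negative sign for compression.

47.2 MPa

Free thermal expansion αLΔT = 10.6e-6 · 3090 · -46.5 = -1.523 mm.
The walls impose strain ε = −(-1.523)/3090 = 4.9290e-04; σ = Eε = 95800 · 4.9290e-04 = 47.22 MPa.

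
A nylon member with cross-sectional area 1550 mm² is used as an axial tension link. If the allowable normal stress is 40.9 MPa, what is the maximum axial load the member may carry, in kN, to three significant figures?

P_max = σ_allow · A = 40.9 · 1550 = 63400 N = 63.4 kN.

63.4 kN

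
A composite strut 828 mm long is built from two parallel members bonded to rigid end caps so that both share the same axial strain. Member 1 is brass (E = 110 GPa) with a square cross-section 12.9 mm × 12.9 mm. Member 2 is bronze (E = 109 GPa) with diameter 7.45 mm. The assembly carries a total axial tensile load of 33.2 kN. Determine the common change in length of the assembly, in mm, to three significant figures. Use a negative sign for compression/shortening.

A_1 = 166.4 mm².
A_2 = 43.59 mm².
Equal strain + equilibrium ⇒ each member carries load in proportion to AE: A₁E₁ = 18310000 N, A₂E₂ = 4751000 N, ΣAE = 23060000 N.
δ = PL/ΣAE = 33200·828/23060000 = 1.192 mm.

1.19 mm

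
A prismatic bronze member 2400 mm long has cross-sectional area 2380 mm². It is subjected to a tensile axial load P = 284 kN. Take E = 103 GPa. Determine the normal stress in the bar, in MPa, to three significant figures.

119 MPa

σ = N/A = 284000/2380 = 119.3 MPa.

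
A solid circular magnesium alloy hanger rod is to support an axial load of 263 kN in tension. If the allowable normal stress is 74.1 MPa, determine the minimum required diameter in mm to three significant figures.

67.2 mm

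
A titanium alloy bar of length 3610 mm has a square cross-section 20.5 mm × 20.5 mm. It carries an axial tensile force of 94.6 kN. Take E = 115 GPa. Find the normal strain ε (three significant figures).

0.00196

A = 420.2 mm².
σ = N/A = 225.1 MPa; ε = σ/E = 225.1/115000 = 1.957e-03.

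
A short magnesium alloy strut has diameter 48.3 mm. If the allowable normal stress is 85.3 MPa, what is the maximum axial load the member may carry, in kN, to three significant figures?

156 kN

A = 1832 mm².
P_max = σ_allow · A = 85.3 · 1832 = 156300 N = 156.3 kN.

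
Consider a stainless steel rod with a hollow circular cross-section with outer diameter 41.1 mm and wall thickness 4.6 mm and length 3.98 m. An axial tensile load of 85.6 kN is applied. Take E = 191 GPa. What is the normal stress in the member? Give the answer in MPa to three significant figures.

162 MPa

A = 527.5 mm².
σ = N/A = 85600/527.5 = 162.3 MPa.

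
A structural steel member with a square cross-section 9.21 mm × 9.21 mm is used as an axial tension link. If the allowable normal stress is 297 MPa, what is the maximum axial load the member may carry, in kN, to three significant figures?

25.2 kN

A = 84.82 mm².
P_max = σ_allow · A = 297 · 84.82 = 25190 N = 25.19 kN.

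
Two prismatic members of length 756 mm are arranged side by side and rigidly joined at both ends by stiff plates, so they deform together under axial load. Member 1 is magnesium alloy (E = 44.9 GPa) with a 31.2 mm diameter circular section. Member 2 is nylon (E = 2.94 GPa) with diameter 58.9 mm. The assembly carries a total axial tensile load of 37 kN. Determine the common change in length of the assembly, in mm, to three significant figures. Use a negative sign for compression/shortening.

A_1 = 764.5 mm².
A_2 = 2725 mm².
Equal strain + equilibrium ⇒ each member carries load in proportion to AE: A₁E₁ = 34330000 N, A₂E₂ = 8011000 N, ΣAE = 42340000 N.
δ = PL/ΣAE = 37000·756/42340000 = 0.6607 mm.

0.661 mm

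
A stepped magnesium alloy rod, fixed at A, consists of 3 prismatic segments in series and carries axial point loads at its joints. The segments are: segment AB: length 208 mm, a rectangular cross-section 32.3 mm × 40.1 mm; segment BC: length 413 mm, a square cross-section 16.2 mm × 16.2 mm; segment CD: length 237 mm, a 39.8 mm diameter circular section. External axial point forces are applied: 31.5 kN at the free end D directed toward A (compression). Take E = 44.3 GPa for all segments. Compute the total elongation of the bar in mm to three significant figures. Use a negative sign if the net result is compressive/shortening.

-1.37 mm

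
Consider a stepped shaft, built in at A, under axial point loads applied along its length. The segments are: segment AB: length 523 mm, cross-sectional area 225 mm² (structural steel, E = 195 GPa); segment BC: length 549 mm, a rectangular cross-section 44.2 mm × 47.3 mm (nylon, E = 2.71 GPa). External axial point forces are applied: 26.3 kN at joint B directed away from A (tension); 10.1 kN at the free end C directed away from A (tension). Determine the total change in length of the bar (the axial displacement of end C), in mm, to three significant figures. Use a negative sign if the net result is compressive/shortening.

1.41 mm

Internal axial forces (sectioning from the free end, tension +): N_BC = 10.1 kN, N_AB = 36.4 kN.
A_BC = 2091 mm².
δ_AB = 36400·523/(225·195000) = 0.4339 mm
δ_BC = 10100·549/(2091·2710) = 0.9787 mm
δ = Σδ_i = 1.413 mm.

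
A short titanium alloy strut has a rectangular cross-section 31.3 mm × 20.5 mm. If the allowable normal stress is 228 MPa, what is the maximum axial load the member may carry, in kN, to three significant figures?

146 kN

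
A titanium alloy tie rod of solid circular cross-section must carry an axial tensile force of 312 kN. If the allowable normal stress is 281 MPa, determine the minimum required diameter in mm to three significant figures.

Required area A ≥ P/σ_allow = 312000/281 = 1110 mm².
For a solid circular section, d ≥ √(4A/π) = 37.6 mm.

37.6 mm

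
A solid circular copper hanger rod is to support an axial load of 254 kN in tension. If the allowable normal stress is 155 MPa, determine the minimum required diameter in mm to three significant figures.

45.7 mm

Required area A ≥ P/σ_allow = 254000/155 = 1639 mm².
For a solid circular section, d ≥ √(4A/π) = 45.68 mm.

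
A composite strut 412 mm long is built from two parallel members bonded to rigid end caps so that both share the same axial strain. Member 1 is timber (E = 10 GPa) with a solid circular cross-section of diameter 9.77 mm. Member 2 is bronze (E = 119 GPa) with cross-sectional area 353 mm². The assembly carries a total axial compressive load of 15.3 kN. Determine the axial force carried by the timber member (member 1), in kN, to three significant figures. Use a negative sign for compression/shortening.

A_1 = 74.97 mm².
Equal strain + equilibrium ⇒ each member carries load in proportion to AE: A₁E₁ = 749700 N, A₂E₂ = 42010000 N, ΣAE = 42760000 N.
F₁ = P·A₁E₁/ΣAE = -15300·749700/42760000 = -268.3 N.

-0.268 kN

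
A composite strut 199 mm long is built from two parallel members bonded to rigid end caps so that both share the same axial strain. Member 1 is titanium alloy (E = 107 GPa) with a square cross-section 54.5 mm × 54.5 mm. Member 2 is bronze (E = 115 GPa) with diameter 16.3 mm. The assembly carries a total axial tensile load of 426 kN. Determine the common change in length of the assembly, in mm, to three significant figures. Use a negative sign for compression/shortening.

A_1 = 2970 mm².
A_2 = 208.7 mm².
Equal strain + equilibrium ⇒ each member carries load in proportion to AE: A₁E₁ = 317800000 N, A₂E₂ = 24000000 N, ΣAE = 341800000 N.
δ = PL/ΣAE = 426000·199/341800000 = 0.248 mm.

0.248 mm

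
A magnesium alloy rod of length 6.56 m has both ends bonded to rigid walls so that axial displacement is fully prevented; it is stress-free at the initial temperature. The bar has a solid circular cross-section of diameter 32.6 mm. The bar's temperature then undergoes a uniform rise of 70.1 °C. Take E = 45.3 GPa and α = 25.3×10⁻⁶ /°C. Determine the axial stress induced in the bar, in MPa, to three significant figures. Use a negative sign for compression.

Free thermal expansion αLΔT = 25.3e-6 · 6560 · 70.1 = 11.63 mm.
The walls impose strain ε = −(11.63)/6560 = -1.7735e-03; σ = Eε = 45300 · -1.7735e-03 = -80.34 MPa.

-80.3 MPa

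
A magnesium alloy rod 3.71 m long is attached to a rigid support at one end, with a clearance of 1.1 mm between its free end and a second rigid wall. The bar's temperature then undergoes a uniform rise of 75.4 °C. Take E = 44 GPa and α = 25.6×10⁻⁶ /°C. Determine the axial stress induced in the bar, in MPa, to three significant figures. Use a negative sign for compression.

Free thermal expansion αLΔT = 25.6e-6 · 3710 · 75.4 = 7.161 mm.
The walls engage after the gap closes; constrained expansion = 7.161 − 1.1 = 6.061 mm.
The walls impose strain ε = −(6.061)/3710 = -1.6337e-03; σ = Eε = 44000 · -1.6337e-03 = -71.88 MPa.

-71.9 MPa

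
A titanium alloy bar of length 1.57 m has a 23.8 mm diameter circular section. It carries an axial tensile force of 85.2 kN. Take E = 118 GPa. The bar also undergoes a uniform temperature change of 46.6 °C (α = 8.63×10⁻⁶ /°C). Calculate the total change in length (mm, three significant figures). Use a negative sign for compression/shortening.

A = 444.9 mm².
δ_mech = NL/(AE) = 85200·1570/(444.9·118000) = 2.548 mm.
δ_thermal = αLΔT = 8.63e-6·1570·46.6 = 0.6314 mm.
δ = δ_mech + δ_thermal = 3.179 mm.

3.18 mm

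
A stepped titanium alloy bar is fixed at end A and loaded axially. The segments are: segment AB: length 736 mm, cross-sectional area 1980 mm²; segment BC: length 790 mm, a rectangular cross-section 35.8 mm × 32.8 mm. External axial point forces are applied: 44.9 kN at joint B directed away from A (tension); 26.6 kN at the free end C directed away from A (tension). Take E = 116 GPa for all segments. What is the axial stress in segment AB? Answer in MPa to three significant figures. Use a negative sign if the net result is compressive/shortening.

36.1 MPa

Internal axial forces (sectioning from the free end, tension +): N_BC = 26.6 kN, N_AB = 71.5 kN.
σ_AB = N_AB/A_AB = 71500/1980 = 36.11 MPa.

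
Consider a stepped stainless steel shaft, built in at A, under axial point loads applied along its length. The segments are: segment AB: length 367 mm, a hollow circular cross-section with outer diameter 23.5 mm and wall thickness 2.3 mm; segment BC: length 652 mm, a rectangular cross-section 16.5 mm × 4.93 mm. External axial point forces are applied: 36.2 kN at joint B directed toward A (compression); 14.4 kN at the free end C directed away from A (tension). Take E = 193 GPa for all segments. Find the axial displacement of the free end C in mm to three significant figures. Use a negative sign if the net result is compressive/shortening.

Internal axial forces (sectioning from the free end, tension +): N_BC = 14.4 kN, N_AB = -21.8 kN.
A_AB = 153.2 mm².
A_BC = 81.34 mm².
δ_AB = -21800·367/(153.2·193000) = -0.2706 mm
δ_BC = 14400·652/(81.34·193000) = 0.598 mm
δ = Σδ_i = 0.3274 mm.

0.327 mm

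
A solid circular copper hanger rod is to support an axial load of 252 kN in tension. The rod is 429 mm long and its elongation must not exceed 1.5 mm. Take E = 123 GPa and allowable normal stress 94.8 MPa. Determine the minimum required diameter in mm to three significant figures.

58.2 mm

Required area A ≥ P/σ_allow = 252000/94.8 = 2658 mm².
For a solid circular section, d ≥ √(4A/π) = 58.18 mm.
Elongation limit: A ≥ PL/(Eδ_allow) = 252000·429/(123000·1.5) = 586 mm² ⇒ d ≥ 27.31 mm.
The stress limit governs.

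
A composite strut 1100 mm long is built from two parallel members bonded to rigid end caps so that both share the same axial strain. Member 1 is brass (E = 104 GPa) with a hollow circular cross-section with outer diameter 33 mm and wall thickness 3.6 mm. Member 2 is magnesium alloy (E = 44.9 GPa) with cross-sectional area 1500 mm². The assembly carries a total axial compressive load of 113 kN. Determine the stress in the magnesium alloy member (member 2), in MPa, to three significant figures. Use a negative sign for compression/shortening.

-49.8 MPa

A_1 = 332.5 mm².
Equal strain + equilibrium ⇒ each member carries load in proportion to AE: A₁E₁ = 34580000 N, A₂E₂ = 67350000 N, ΣAE = 101900000 N.
σ₂ = P·E₂/ΣAE = -113000·44900/101900000 = -49.78 MPa.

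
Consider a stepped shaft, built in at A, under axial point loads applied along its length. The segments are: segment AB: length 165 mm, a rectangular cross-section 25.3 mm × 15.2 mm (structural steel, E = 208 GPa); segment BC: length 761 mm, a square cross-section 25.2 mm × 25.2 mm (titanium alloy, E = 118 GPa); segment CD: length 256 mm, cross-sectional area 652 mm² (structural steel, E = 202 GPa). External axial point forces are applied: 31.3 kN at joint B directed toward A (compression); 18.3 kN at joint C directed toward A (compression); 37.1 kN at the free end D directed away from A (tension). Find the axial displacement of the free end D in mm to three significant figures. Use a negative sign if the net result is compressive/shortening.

0.237 mm

Internal axial forces (sectioning from the free end, tension +): N_CD = 37.1 kN, N_BC = 18.8 kN, N_AB = -12.5 kN.
A_AB = 384.6 mm².
A_BC = 635 mm².
δ_AB = -12500·165/(384.6·208000) = -0.02578 mm
δ_BC = 18800·761/(635·118000) = 0.1909 mm
δ_CD = 37100·256/(652·202000) = 0.07211 mm
δ = Σδ_i = 0.2373 mm.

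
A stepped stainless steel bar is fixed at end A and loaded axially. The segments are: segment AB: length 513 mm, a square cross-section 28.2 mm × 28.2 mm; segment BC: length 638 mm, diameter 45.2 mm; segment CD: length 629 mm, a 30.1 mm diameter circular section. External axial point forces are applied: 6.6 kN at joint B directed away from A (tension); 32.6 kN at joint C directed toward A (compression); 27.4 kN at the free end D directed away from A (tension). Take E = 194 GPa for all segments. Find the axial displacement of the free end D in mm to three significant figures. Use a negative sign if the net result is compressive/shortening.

0.119 mm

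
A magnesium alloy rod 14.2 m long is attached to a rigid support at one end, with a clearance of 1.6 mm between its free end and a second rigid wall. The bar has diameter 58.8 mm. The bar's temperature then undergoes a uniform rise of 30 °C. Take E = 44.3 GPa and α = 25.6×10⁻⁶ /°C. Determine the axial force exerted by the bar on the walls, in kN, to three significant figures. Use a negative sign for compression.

-78.8 kN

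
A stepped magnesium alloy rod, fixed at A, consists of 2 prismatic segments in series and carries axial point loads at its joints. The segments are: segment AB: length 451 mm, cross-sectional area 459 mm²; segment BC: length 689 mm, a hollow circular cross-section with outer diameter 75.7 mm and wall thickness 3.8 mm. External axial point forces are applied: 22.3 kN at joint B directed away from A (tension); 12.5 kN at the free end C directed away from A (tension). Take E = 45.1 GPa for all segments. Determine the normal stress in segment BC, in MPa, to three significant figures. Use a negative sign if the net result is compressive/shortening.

Internal axial forces (sectioning from the free end, tension +): N_BC = 12.5 kN, N_AB = 34.8 kN.
A_BC = 858.3 mm².
σ_BC = N_BC/A_BC = 12500/858.3 = 14.56 MPa.

14.6 MPa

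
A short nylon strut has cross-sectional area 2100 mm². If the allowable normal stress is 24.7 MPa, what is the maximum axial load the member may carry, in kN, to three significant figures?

P_max = σ_allow · A = 24.7 · 2100 = 51870 N = 51.87 kN.

51.9 kN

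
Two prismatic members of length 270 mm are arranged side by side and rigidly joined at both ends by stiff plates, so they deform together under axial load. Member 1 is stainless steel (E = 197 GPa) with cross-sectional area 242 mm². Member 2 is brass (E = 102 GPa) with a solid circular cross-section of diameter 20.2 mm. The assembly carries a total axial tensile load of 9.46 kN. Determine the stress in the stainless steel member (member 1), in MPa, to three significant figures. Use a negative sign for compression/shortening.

23.2 MPa

A_2 = 320.5 mm².
Equal strain + equilibrium ⇒ each member carries load in proportion to AE: A₁E₁ = 47670000 N, A₂E₂ = 32690000 N, ΣAE = 80360000 N.
σ₁ = P·E₁/ΣAE = 9460·197000/80360000 = 23.19 MPa.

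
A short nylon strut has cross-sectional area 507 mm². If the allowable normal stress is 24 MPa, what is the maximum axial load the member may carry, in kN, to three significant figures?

12.2 kN

P_max = σ_allow · A = 24 · 507 = 12170 N = 12.17 kN.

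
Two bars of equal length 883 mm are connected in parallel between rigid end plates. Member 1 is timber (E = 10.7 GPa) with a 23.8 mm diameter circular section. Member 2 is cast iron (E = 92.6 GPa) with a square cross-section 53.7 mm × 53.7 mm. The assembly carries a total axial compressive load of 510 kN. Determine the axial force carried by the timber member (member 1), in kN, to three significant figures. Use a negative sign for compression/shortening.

-8.93 kN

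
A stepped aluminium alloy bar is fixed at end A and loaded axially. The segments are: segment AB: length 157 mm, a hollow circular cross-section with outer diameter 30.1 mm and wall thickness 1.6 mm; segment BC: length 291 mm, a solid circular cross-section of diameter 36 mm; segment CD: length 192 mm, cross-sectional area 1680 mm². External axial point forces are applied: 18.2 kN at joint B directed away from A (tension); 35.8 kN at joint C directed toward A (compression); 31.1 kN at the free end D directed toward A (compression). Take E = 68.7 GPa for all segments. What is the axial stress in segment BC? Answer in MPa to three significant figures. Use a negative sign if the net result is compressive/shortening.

-65.7 MPa

Internal axial forces (sectioning from the free end, tension +): N_CD = -31.1 kN, N_BC = -66.9 kN, N_AB = -48.7 kN.
A_BC = 1018 mm².
σ_BC = N_BC/A_BC = -66900/1018 = -65.73 MPa.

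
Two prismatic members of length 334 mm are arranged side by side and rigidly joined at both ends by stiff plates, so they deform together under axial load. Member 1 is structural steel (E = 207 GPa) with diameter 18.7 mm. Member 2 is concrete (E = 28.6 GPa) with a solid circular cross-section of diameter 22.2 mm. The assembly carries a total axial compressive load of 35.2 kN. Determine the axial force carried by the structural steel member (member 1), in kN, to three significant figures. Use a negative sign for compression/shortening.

-29.5 kN

A_1 = 274.6 mm².
A_2 = 387.1 mm².
Equal strain + equilibrium ⇒ each member carries load in proportion to AE: A₁E₁ = 56850000 N, A₂E₂ = 11070000 N, ΣAE = 67920000 N.
F₁ = P·A₁E₁/ΣAE = -35200·56850000/67920000 = -29460 N.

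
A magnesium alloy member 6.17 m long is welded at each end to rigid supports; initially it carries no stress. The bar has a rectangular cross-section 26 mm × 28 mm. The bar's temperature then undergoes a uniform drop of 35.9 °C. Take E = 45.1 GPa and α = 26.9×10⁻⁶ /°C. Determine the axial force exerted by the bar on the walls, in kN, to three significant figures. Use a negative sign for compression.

Free thermal expansion αLΔT = 26.9e-6 · 6170 · -35.9 = -5.958 mm.
The walls impose strain ε = −(-5.958)/6170 = 9.6571e-04; σ = Eε = 45100 · 9.6571e-04 = 43.55 MPa.
Wall reaction R = σ·A = 43.55·728 = 31710 N = 31.71 kN.

31.7 kN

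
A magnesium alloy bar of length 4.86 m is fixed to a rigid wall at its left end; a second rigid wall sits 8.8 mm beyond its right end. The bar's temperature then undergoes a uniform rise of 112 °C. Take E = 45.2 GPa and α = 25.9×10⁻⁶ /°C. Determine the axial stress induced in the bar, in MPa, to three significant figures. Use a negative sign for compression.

Free thermal expansion αLΔT = 25.9e-6 · 4860 · 112 = 14.1 mm.
The walls engage after the gap closes; constrained expansion = 14.1 − 8.8 = 5.298 mm.
The walls impose strain ε = −(5.298)/4860 = -1.0901e-03; σ = Eε = 45200 · -1.0901e-03 = -49.27 MPa.

-49.3 MPa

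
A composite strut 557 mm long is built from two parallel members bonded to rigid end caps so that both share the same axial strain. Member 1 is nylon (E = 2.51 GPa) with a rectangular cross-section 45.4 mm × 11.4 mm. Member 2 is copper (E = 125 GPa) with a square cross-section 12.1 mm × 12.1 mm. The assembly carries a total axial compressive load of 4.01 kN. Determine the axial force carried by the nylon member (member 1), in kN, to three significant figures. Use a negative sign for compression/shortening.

-0.266 kN

A_1 = 517.6 mm².
A_2 = 146.4 mm².
Equal strain + equilibrium ⇒ each member carries load in proportion to AE: A₁E₁ = 1299000 N, A₂E₂ = 18300000 N, ΣAE = 19600000 N.
F₁ = P·A₁E₁/ΣAE = -4010·1299000/19600000 = -265.8 N.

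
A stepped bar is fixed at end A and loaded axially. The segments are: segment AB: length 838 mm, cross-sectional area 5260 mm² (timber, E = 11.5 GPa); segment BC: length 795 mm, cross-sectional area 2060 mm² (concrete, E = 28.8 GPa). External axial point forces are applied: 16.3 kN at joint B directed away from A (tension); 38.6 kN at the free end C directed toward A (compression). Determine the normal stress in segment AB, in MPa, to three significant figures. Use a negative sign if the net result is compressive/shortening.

Internal axial forces (sectioning from the free end, tension +): N_BC = -38.6 kN, N_AB = -22.3 kN.
σ_AB = N_AB/A_AB = -22300/5260 = -4.24 MPa.

-4.24 MPa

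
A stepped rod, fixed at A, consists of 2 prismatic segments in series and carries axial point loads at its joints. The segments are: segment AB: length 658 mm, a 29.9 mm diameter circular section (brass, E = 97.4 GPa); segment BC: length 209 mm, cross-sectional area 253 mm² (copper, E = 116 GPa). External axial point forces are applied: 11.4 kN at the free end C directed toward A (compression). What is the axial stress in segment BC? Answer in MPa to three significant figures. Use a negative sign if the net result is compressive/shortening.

-45.1 MPa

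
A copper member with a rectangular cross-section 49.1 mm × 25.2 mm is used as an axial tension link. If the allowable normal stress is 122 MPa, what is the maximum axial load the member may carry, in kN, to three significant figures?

A = 1237 mm².
P_max = σ_allow · A = 122 · 1237 = 151000 N = 151 kN.

151 kN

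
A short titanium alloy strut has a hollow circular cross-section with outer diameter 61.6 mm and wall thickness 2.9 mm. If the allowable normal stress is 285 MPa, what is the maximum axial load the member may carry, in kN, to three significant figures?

A = 534.8 mm².
P_max = σ_allow · A = 285 · 534.8 = 152400 N = 152.4 kN.

152 kN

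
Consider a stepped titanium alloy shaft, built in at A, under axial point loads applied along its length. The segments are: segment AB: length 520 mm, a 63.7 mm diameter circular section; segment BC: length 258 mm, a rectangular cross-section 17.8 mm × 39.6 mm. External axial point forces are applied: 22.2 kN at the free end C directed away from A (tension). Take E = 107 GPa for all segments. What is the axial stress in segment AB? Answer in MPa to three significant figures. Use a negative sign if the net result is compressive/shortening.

Internal axial forces (sectioning from the free end, tension +): N_BC = 22.2 kN, N_AB = 22.2 kN.
A_AB = 3187 mm².
σ_AB = N_AB/A_AB = 22200/3187 = 6.966 MPa.

6.97 MPa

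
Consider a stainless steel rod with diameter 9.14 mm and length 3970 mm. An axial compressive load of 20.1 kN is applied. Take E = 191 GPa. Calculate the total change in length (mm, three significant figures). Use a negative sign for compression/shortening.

-6.37 mm

A = 65.61 mm².
δ_mech = NL/(AE) = -20100·3970/(65.61·191000) = -6.368 mm.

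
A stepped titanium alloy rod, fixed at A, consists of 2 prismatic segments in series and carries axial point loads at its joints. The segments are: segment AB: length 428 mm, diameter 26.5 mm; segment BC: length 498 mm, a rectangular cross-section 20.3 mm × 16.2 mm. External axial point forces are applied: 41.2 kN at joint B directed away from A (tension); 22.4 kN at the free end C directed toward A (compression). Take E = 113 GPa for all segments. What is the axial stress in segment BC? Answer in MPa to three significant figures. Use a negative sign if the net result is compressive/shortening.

-68.1 MPa

Internal axial forces (sectioning from the free end, tension +): N_BC = -22.4 kN, N_AB = 18.8 kN.
A_BC = 328.9 mm².
σ_BC = N_BC/A_BC = -22400/328.9 = -68.11 MPa.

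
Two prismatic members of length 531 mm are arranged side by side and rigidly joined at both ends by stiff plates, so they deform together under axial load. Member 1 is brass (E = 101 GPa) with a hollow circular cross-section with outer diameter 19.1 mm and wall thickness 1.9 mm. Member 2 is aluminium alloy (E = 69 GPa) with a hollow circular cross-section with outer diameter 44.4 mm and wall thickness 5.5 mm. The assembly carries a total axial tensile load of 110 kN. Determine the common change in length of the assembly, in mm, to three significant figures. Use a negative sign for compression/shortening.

A_1 = 102.7 mm².
A_2 = 672.1 mm².
Equal strain + equilibrium ⇒ each member carries load in proportion to AE: A₁E₁ = 10370000 N, A₂E₂ = 46380000 N, ΣAE = 56750000 N.
δ = PL/ΣAE = 110000·531/56750000 = 1.029 mm.

1.03 mm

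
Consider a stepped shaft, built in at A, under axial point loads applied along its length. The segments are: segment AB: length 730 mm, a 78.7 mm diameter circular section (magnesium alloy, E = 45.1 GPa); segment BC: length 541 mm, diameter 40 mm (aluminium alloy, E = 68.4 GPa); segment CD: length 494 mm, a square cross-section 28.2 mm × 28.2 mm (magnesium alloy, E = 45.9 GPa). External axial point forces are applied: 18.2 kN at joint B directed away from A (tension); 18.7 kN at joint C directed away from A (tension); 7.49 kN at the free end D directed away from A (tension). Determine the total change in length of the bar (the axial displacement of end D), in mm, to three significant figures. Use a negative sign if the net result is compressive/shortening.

0.414 mm

Internal axial forces (sectioning from the free end, tension +): N_CD = 7.49 kN, N_BC = 26.19 kN, N_AB = 44.39 kN.
A_AB = 4865 mm².
A_BC = 1257 mm².
A_CD = 795.2 mm².
δ_AB = 44390·730/(4865·45100) = 0.1477 mm
δ_BC = 26190·541/(1257·68400) = 0.1648 mm
δ_CD = 7490·494/(795.2·45900) = 0.1014 mm
δ = Σδ_i = 0.4139 mm.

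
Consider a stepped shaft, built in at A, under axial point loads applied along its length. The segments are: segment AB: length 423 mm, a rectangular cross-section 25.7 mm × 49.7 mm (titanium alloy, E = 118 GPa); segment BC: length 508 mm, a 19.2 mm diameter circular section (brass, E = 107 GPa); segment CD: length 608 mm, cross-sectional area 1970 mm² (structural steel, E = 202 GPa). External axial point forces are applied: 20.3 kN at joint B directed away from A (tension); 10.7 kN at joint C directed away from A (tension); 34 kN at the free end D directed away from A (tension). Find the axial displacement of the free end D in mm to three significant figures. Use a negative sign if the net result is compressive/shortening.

Internal axial forces (sectioning from the free end, tension +): N_CD = 34 kN, N_BC = 44.7 kN, N_AB = 65 kN.
A_AB = 1277 mm².
A_BC = 289.5 mm².
δ_AB = 65000·423/(1277·118000) = 0.1824 mm
δ_BC = 44700·508/(289.5·107000) = 0.733 mm
δ_CD = 34000·608/(1970·202000) = 0.05195 mm
δ = Σδ_i = 0.9674 mm.

0.967 mm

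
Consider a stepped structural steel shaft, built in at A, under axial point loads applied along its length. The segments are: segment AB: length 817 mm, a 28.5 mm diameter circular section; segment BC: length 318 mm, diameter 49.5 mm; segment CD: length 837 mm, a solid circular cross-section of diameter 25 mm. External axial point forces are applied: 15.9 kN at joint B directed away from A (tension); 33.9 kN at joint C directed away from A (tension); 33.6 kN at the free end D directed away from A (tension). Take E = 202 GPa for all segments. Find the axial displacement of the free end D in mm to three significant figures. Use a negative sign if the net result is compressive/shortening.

Internal axial forces (sectioning from the free end, tension +): N_CD = 33.6 kN, N_BC = 67.5 kN, N_AB = 83.4 kN.
A_AB = 637.9 mm².
A_BC = 1924 mm².
A_CD = 490.9 mm².
δ_AB = 83400·817/(637.9·202000) = 0.5288 mm
δ_BC = 67500·318/(1924·202000) = 0.05522 mm
δ_CD = 33600·837/(490.9·202000) = 0.2836 mm
δ = Σδ_i = 0.8676 mm.

0.868 mm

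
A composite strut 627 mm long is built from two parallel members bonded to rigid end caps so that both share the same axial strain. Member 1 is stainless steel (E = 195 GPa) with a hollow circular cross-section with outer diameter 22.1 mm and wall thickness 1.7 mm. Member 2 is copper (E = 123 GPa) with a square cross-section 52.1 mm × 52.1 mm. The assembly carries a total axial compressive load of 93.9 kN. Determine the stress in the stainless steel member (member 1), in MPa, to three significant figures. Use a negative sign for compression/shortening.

A_1 = 109 mm².
A_2 = 2714 mm².
Equal strain + equilibrium ⇒ each member carries load in proportion to AE: A₁E₁ = 21250000 N, A₂E₂ = 333900000 N, ΣAE = 355100000 N.
σ₁ = P·E₁/ΣAE = -93900·195000/355100000 = -51.56 MPa.

-51.6 MPa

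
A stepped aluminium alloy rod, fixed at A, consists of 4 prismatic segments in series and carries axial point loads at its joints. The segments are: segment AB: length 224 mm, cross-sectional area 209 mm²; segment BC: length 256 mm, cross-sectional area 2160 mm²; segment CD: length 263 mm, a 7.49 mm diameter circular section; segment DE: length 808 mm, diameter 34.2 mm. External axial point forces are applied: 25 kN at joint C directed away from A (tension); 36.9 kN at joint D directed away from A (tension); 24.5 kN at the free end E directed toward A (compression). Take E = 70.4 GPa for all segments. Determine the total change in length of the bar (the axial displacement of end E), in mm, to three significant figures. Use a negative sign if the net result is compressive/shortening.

1.38 mm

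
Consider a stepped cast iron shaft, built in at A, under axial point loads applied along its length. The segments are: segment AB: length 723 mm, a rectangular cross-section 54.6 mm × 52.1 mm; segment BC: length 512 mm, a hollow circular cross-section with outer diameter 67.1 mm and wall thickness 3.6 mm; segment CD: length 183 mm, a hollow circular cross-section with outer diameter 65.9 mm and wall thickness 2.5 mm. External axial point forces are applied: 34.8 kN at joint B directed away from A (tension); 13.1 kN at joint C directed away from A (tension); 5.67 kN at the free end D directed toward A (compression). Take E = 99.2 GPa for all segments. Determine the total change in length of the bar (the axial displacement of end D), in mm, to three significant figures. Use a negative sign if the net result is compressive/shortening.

Internal axial forces (sectioning from the free end, tension +): N_CD = -5.67 kN, N_BC = 7.43 kN, N_AB = 42.23 kN.
A_AB = 2845 mm².
A_BC = 718.2 mm².
A_CD = 497.9 mm².
δ_AB = 42230·723/(2845·99200) = 0.1082 mm
δ_BC = 7430·512/(718.2·99200) = 0.0534 mm
δ_CD = -5670·183/(497.9·99200) = -0.02101 mm
δ = Σδ_i = 0.1406 mm.

0.141 mm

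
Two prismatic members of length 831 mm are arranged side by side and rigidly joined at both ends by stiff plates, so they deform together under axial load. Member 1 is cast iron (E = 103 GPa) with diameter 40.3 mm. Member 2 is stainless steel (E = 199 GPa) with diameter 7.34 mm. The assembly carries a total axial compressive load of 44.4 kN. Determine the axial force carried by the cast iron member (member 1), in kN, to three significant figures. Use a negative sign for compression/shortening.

A_1 = 1276 mm².
A_2 = 42.31 mm².
Equal strain + equilibrium ⇒ each member carries load in proportion to AE: A₁E₁ = 131400000 N, A₂E₂ = 8420000 N, ΣAE = 139800000 N.
F₁ = P·A₁E₁/ΣAE = -44400·131400000/139800000 = -41730 N.

-41.7 kN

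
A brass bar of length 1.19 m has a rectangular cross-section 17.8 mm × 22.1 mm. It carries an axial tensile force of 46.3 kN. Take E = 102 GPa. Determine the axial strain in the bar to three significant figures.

0.00115

A = 393.4 mm².
σ = N/A = 117.7 MPa; ε = σ/E = 117.7/102000 = 1.154e-03.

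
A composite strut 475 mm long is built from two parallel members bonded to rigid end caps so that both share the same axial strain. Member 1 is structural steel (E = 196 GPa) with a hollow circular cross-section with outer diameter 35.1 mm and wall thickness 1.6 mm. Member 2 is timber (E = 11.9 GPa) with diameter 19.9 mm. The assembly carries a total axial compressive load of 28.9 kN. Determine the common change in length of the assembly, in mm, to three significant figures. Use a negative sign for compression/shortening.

A_1 = 168.4 mm².
A_2 = 311 mm².
Equal strain + equilibrium ⇒ each member carries load in proportion to AE: A₁E₁ = 33000000 N, A₂E₂ = 3701000 N, ΣAE = 36710000 N.
δ = PL/ΣAE = -28900·475/36710000 = -0.374 mm.

-0.374 mm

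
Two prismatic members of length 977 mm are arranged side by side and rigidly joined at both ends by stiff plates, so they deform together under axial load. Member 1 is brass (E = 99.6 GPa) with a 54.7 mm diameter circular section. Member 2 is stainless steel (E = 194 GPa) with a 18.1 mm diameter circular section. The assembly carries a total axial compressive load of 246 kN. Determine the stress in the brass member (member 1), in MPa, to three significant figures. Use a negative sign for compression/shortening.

A_1 = 2350 mm².
A_2 = 257.3 mm².
Equal strain + equilibrium ⇒ each member carries load in proportion to AE: A₁E₁ = 234100000 N, A₂E₂ = 49920000 N, ΣAE = 284000000 N.
σ₁ = P·E₁/ΣAE = -246000·99600/284000000 = -86.28 MPa.

-86.3 MPa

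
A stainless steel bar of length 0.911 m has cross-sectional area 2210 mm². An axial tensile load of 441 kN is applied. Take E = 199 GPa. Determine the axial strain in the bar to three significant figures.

0.00100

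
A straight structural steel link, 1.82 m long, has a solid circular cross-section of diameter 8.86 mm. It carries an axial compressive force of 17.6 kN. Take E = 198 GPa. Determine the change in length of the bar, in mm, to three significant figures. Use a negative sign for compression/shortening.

-2.62 mm

A = 61.65 mm².
δ_mech = NL/(AE) = -17600·1820/(61.65·198000) = -2.624 mm.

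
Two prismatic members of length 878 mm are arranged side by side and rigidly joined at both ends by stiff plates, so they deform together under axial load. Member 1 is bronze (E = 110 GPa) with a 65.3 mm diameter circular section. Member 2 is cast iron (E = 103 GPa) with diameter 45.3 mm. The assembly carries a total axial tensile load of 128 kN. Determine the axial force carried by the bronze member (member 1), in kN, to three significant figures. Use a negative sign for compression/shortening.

A_1 = 3349 mm².
A_2 = 1612 mm².
Equal strain + equilibrium ⇒ each member carries load in proportion to AE: A₁E₁ = 368400000 N, A₂E₂ = 166000000 N, ΣAE = 534400000 N.
F₁ = P·A₁E₁/ΣAE = 128000·368400000/534400000 = 88240 N.

88.2 kN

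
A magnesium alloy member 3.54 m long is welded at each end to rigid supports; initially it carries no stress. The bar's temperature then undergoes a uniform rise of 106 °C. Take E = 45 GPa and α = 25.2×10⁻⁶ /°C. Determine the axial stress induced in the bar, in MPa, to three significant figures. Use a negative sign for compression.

Free thermal expansion αLΔT = 25.2e-6 · 3540 · 106 = 9.456 mm.
The walls impose strain ε = −(9.456)/3540 = -2.6712e-03; σ = Eε = 45000 · -2.6712e-03 = -120.2 MPa.

-120 MPa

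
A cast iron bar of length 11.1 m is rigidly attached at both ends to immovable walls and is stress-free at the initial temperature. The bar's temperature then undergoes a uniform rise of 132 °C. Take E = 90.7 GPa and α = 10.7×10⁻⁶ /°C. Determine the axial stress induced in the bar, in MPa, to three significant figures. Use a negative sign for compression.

Free thermal expansion αLΔT = 10.7e-6 · 11100 · 132 = 15.68 mm.
The walls impose strain ε = −(15.68)/11100 = -1.4124e-03; σ = Eε = 90700 · -1.4124e-03 = -128.1 MPa.

-128 MPa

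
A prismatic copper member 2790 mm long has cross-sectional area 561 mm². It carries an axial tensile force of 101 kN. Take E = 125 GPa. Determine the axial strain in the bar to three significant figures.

0.00144

σ = N/A = 180 MPa; ε = σ/E = 180/125000 = 1.440e-03.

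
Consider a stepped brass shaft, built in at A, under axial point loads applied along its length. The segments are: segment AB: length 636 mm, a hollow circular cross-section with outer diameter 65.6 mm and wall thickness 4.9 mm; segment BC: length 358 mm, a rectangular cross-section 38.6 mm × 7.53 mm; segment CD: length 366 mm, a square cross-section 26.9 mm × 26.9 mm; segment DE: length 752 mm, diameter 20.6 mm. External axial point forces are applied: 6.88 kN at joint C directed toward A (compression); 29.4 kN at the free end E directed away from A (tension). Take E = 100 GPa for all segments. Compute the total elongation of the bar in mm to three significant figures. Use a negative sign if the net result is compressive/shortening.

1.24 mm

Internal axial forces (sectioning from the free end, tension +): N_DE = 29.4 kN, N_CD = 29.4 kN, N_BC = 22.52 kN, N_AB = 22.52 kN.
A_AB = 934.4 mm².
A_BC = 290.7 mm².
A_CD = 723.6 mm².
A_DE = 333.3 mm².
δ_AB = 22520·636/(934.4·100000) = 0.1533 mm
δ_BC = 22520·358/(290.7·100000) = 0.2774 mm
δ_CD = 29400·366/(723.6·100000) = 0.1487 mm
δ_DE = 29400·752/(333.3·100000) = 0.6633 mm
δ = Σδ_i = 1.243 mm.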